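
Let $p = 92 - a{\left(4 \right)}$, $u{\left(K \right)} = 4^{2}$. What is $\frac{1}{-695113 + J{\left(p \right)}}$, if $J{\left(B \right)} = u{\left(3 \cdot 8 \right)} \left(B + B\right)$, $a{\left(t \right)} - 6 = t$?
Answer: $- \frac{1}{692489} \approx -1.4441 \cdot 10^{-6}$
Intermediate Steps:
$u{\left(K \right)} = 16$
$a{\left(t \right)} = 6 + t$
$p = 82$ ($p = 92 - \left(6 + 4\right) = 92 - 10 = 82$)
$J{\left(B \right)} = 32 B$ ($J{\left(B \right)} = 16 \left(B + B\right) = 16 \cdot 2 B = 32 B$)
$\frac{1}{-695113 + J{\left(p \right)}} = \frac{1}{-695113 + 32 \cdot 82} = \frac{1}{-695113 + 2624} = \frac{1}{-692489} = - \frac{1}{692489}$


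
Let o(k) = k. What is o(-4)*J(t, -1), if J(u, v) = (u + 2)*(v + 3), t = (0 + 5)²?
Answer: -216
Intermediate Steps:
t = 25 (t = 5² = 25)
J(u, v) = (2 + u)*(3 + v)
o(-4)*J(t, -1) = -4*(6 + 2*(-1) + 3*25 + 25*(-1)) = -4*(6 - 2 + 75 - 25) = -4*54 = -216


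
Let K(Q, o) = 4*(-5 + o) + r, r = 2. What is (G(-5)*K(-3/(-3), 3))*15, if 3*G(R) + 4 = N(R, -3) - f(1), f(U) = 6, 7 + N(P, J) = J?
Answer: 600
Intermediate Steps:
N(P, J) = -7 + J
K(Q, o) = -18 + 4*o (K(Q, o) = 4*(-5 + o) + 2 = (-20 + 4*o) + 2 = -18 + 4*o)
G(R) = -20/3 (G(R) = -4/3 + ((-7 - 3) - 1*6)/3 = -4/3 + (-10 - 6)/3 = -4/3 + (1/3)*(-16) = -4/3 - 16/3 = -20/3)
(G(-5)*K(-3/(-3), 3))*15 = -20*(-18 + 4*3)/3*15 = -20*(-18 + 12)/3*15 = -20/3*(-6)*15 = 40*15 = 600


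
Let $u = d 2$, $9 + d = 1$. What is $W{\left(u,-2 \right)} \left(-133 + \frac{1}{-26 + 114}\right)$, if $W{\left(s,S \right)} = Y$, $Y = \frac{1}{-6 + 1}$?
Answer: $\frac{11703}{440} \approx 26.598$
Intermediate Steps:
$d = -8$ ($d = -9 + 1 = -8$)
$Y = - \frac{1}{5}$ ($Y = \frac{1}{-5} = - \frac{1}{5} \approx -0.2$)
$u = -16$ ($u = \left(-8\right) 2 = -16$)
$W{\left(s,S \right)} = - \frac{1}{5}$
$W{\left(u,-2 \right)} \left(-133 + \frac{1}{-26 + 114}\right) = - \frac{-133 + \frac{1}{-26 + 114}}{5} = - \frac{-133 + \frac{1}{88}}{5} = \left(- \frac{1}{5}\right) \left(- \frac{11703}{88}\right) = \frac{11703}{440}$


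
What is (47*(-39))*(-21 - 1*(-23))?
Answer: -3666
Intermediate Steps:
(47*(-39))*(-21 - 1*(-23)) = -1833*(-21 + 23) = -1833*2 = -3666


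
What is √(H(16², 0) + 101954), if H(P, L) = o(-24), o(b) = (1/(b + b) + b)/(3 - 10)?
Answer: √719411637/84 ≈ 319.31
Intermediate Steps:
o(b) = -b/7 - 1/(14*b) (o(b) = (1/(2*b) + b)/(-7) = (1/(2*b) + b)*(-⅐) = (b + 1/(2*b))*(-⅐) = -b/7 - 1/(14*b))
H(P, L) = 1153/336 (H(P, L) = -⅐*(-24) - 1/14/(-24) = 24/7 - 1/14*(-1/24) = 24/7 + 1/336 = 1153/336)
√(H(16², 0) + 101954) = √(1153/336 + 101954) = √(34257697/336) = √719411637/84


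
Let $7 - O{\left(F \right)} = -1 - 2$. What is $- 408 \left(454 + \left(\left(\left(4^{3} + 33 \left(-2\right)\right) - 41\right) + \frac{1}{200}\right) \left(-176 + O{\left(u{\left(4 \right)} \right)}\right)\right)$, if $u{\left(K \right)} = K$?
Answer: $- \frac{77429934}{25} \approx -3.0972 \cdot 10^{6}$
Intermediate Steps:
$O{\left(F \right)} = 10$ ($O{\left(F \right)} = 7 - \left(-1 - 2\right) = 7 - -3 = 7 + 3 = 10$)
$- 408 \left(454 + \left(\left(\left(4^{3} + 33 \left(-2\right)\right) - 41\right) + \frac{1}{200}\right) \left(-176 + O{\left(u{\left(4 \right)} \right)}\right)\right) = - 408 \left(454 + \left(\left(\left(4^{3} + 33 \left(-2\right)\right) - 41\right) + \frac{1}{200}\right) \left(-176 + 10\right)\right) = - 408 \left(454 + \left(\left(\left(64 - 66\right) - 41\right) + \frac{1}{200}\right) \left(-166\right)\right) = - 408 \left(454 + \left(\left(-2 - 41\right) + \frac{1}{200}\right) \left(-166\right)\right) = - 408 \left(454 + \left(-43 + \frac{1}{200}\right) \left(-166\right)\right) = - 408 \left(454 - - \frac{713717}{100}\right) = - 408 \left(454 + \frac{713717}{100}\right) = \left(-408\right) \frac{759117}{100} = - \frac{77429934}{25}$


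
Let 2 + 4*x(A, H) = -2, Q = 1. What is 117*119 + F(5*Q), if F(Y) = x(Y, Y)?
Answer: 13922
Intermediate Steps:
x(A, H) = -1 (x(A, H) = -½ + (¼)*(-2) = -½ - ½ = -1)
F(Y) = -1
117*119 + F(5*Q) = 117*119 - 1 = 13923 - 1 = 13922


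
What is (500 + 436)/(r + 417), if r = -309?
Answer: 26/3 ≈ 8.6667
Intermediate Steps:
(500 + 436)/(r + 417) = (500 + 436)/(-309 + 417) = 936/108 = 936*(1/108) = 26/3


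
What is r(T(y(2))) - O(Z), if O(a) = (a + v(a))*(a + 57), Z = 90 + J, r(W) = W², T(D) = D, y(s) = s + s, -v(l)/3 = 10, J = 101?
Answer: -39912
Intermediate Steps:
v(l) = -30 (v(l) = -3*10 = -30)
y(s) = 2*s
Z = 191 (Z = 90 + 101 = 191)
O(a) = (-30 + a)*(57 + a) (O(a) = (a - 30)*(a + 57) = (-30 + a)*(57 + a))
r(T(y(2))) - O(Z) = (2*2)² - (-1710 + 191² + 27*191) = 4² - (-1710 + 36481 + 5157) = 16 - 1*39928 = 16 - 39928 = -39912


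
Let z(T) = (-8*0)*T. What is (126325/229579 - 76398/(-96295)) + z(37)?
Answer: 29703842317/22107309805 ≈ 1.3436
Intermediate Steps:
z(T) = 0 (z(T) = 0*T = 0)
(126325/229579 - 76398/(-96295)) + z(37) = (126325/229579 - 76398/(-96295)) + 0 = (126325*(1/229579) - 76398*(-1/96295)) + 0 = (126325/229579 + 76398/96295) + 0 = 29703842317/22107309805 + 0 = 29703842317/22107309805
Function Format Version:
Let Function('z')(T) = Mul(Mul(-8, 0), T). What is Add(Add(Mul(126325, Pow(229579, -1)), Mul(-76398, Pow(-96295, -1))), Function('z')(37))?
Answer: Rational(29703842317, 22107309805) ≈ 1.3436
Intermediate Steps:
Function('z')(T) = 0 (Function('z')(T) = Mul(0, T) = 0)
Add(Add(Mul(126325, Pow(229579, -1)), Mul(-76398, Pow(-96295, -1))), Function('z')(37)) = Add(Add(Mul(126325, Pow(229579, -1)), Mul(-76398, Pow(-96295, -1))), 0) = Add(Add(Mul(126325, Rational(1, 229579)), Mul(-76398, Rational(-1, 96295))), 0) = Add(Add(Rational(126325, 229579), Rational(76398, 96295)), 0) = Add(Rational(29703842317, 22107309805), 0) = Rational(29703842317, 22107309805)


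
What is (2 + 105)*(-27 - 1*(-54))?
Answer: 2889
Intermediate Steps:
(2 + 105)*(-27 - 1*(-54)) = 107*(-27 + 54) = 107*27 = 2889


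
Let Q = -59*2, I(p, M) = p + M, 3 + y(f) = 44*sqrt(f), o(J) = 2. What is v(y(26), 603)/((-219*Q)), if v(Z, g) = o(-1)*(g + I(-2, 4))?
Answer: 605/12921 ≈ 0.046823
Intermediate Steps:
y(f) = -3 + 44*sqrt(f)
I(p, M) = M + p
v(Z, g) = 4 + 2*g (v(Z, g) = 2*(g + (4 - 2)) = 2*(g + 2) = 2*(2 + g) = 4 + 2*g)
Q = -118
v(y(26), 603)/((-219*Q)) = (4 + 2*603)/((-219*(-118))) = (4 + 1206)/25842 = 1210*(1/25842) = 605/12921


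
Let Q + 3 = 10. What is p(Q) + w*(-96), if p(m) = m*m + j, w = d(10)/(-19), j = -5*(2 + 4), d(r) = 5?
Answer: 841/19 ≈ 44.263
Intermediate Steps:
Q = 7 (Q = -3 + 10 = 7)
j = -30 (j = -5*6 = -30)
w = -5/19 (w = 5/(-19) = 5*(-1/19) = -5/19 ≈ -0.26316)
p(m) = -30 + m² (p(m) = m*m - 30 = m² - 30 = -30 + m²)
p(Q) + w*(-96) = (-30 + 7²) - 5/19*(-96) = (-30 + 49) + 480/19 = 19 + 480/19 = 841/19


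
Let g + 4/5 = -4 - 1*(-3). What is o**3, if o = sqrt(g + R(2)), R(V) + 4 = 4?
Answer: -27*I*sqrt(5)/25 ≈ -2.415*I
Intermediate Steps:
g = -9/5 (g = -4/5 + (-4 - 1*(-3)) = -4/5 + (-4 + 3) = -4/5 - 1 = -9/5 ≈ -1.8000)
R(V) = 0 (R(V) = -4 + 4 = 0)
o = 3*I*sqrt(5)/5 (o = sqrt(-9/5 + 0) = sqrt(-9/5) = 3*I*sqrt(5)/5 ≈ 1.3416*I)
o**3 = (3*I*sqrt(5)/5)**3 = -27*I*sqrt(5)/25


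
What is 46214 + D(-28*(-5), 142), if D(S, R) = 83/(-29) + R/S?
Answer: 93810669/2030 ≈ 46212.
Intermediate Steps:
D(S, R) = -83/29 + R/S (D(S, R) = 83*(-1/29) + R/S = -83/29 + R/S)
46214 + D(-28*(-5), 142) = 46214 + (-83/29 + 142/((-28*(-5)))) = 46214 + (-83/29 + 142/140) = 46214 + (-83/29 + 142*(1/140)) = 46214 + (-83/29 + 71/70) = 46214 - 3751/2030 = 93810669/2030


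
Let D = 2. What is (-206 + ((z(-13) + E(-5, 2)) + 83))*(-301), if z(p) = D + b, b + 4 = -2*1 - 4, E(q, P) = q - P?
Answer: 41538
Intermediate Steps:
b = -10 (b = -4 + (-2*1 - 4) = -4 + (-2 - 4) = -4 - 6 = -10)
z(p) = -8 (z(p) = 2 - 10 = -8)
(-206 + ((z(-13) + E(-5, 2)) + 83))*(-301) = (-206 + ((-8 + (-5 - 1*2)) + 83))*(-301) = (-206 + ((-8 + (-5 - 2)) + 83))*(-301) = (-206 + ((-8 - 7) + 83))*(-301) = (-206 + (-15 + 83))*(-301) = (-206 + 68)*(-301) = -138*(-301) = 41538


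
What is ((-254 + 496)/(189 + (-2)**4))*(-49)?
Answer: -11858/205 ≈ -57.844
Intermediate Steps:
((-254 + 496)/(189 + (-2)**4))*(-49) = (242/(189 + 16))*(-49) = (242/205)*(-49) = -11858/205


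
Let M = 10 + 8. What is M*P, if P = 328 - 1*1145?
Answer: -14706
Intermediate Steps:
M = 18
P = -817 (P = 328 - 1145 = -817)
M*P = 18*(-817) = -14706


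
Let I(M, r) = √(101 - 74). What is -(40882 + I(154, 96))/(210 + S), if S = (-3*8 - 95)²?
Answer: -40882/14371 - 3*√3/14371 ≈ -2.8451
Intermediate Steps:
I(M, r) = 3*√3 (I(M, r) = √27 = 3*√3)
S = 14161 (S = (-24 - 95)² = (-119)² = 14161)
-(40882 + I(154, 96))/(210 + S) = -(40882 + 3*√3)/(210 + 14161) = -(40882 + 3*√3)/14371 = -(40882/14371 + 3*√3/14371) = -40882/14371 - 3*√3/14371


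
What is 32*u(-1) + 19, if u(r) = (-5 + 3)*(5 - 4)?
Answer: -45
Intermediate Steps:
u(r) = -2 (u(r) = -2*1 = -2)
32*u(-1) + 19 = 32*(-2) + 19 = -64 + 19 = -45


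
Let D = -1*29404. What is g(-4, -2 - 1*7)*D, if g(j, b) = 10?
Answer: -294040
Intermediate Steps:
D = -29404
g(-4, -2 - 1*7)*D = 10*(-29404) = -294040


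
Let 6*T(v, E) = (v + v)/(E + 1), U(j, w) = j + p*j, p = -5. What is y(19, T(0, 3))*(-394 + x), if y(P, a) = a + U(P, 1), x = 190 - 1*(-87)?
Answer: 8892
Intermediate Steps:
x = 277 (x = 190 + 87 = 277)
U(j, w) = -4*j (U(j, w) = j - 5*j = -4*j)
T(v, E) = v/(3*(1 + E)) (T(v, E) = ((v + v)/(E + 1))/6 = ((2*v)/(1 + E))/6 = (2*v/(1 + E))/6 = v/(3*(1 + E)))
y(P, a) = a - 4*P
y(19, T(0, 3))*(-394 + x) = ((⅓)*0/(1 + 3) - 4*19)*(-394 + 277) = ((⅓)*0/4 - 76)*(-117) = ((⅓)*0*(¼) - 76)*(-117) = (0 - 76)*(-117) = -76*(-117) = 8892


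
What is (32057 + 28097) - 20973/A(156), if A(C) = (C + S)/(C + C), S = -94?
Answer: -1407014/31 ≈ -45388.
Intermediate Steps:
A(C) = (-94 + C)/(2*C) (A(C) = (C - 94)/(C + C) = (-94 + C)/((2*C)) = (-94 + C)*(1/(2*C)) = (-94 + C)/(2*C))
(32057 + 28097) - 20973/A(156) = (32057 + 28097) - 20973*312/(-94 + 156) = 60154 - 20973/((½)*(1/156)*62) = 60154 - 20973/31/156 = 60154 - 20973*156/31 = 60154 - 3271788/31 = -1407014/31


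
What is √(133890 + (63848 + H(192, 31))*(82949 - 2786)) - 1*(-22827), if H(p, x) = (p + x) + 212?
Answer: 22827 + √5153252019 ≈ 94613.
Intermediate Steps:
H(p, x) = 212 + p + x
√(133890 + (63848 + H(192, 31))*(82949 - 2786)) - 1*(-22827) = √(133890 + (63848 + (212 + 192 + 31))*(82949 - 2786)) - 1*(-22827) = √(133890 + (63848 + 435)*80163) + 22827 = √(133890 + 64283*80163) + 22827 = √(133890 + 5153118129) + 22827 = √5153252019 + 22827 = 22827 + √5153252019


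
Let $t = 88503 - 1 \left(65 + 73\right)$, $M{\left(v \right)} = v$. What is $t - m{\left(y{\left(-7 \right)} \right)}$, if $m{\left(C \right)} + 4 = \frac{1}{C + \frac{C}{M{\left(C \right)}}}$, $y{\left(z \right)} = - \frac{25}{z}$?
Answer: $\frac{2827801}{32} \approx 88369.0$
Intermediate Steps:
$m{\left(C \right)} = -4 + \frac{1}{1 + C}$ ($m{\left(C \right)} = -4 + \frac{1}{C + \frac{C}{C}} = -4 + \frac{1}{C + 1} = -4 + \frac{1}{1 + C}$)
$t = 88365$ ($t = 88503 - 1 \cdot 138 = 88503 - 138 = 88365$)
$t - m{\left(y{\left(-7 \right)} \right)} = 88365 - \frac{-3 - 4 \left(- \frac{25}{-7}\right)}{1 - \frac{25}{-7}} = 88365 - \frac{-3 - 4 \left(\left(-25\right) \left(- \frac{1}{7}\right)\right)}{1 - - \frac{25}{7}} = 88365 - \frac{-3 - \frac{100}{7}}{1 + \frac{25}{7}} = 88365 - \frac{-3 - \frac{100}{7}}{\frac{32}{7}} = 88365 - \frac{7}{32} \left(- \frac{121}{7}\right) = 88365 - - \frac{121}{32} = 88365 + \frac{121}{32} = \frac{2827801}{32}$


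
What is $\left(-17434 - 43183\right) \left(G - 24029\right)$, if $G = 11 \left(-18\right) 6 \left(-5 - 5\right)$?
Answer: $736435933$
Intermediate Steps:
$G = 11880$ ($G = - 198 \cdot 6 \left(-10\right) = \left(-198\right) \left(-60\right) = 11880$)
$\left(-17434 - 43183\right) \left(G - 24029\right) = \left(-17434 - 43183\right) \left(11880 - 24029\right) = \left(-60617\right) \left(-12149\right) = 736435933$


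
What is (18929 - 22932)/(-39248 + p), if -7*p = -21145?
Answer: 28021/253591 ≈ 0.11050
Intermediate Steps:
p = 21145/7 (p = -1/7*(-21145) = 21145/7 ≈ 3020.7)
(18929 - 22932)/(-39248 + p) = (18929 - 22932)/(-39248 + 21145/7) = -4003/(-253591/7) = -4003*(-7/253591) = 28021/253591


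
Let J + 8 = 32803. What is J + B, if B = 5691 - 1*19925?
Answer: 18561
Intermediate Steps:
J = 32795 (J = -8 + 32803 = 32795)
B = -14234 (B = 5691 - 19925 = -14234)
J + B = 32795 - 14234 = 18561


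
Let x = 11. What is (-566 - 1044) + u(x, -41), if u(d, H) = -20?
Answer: -1630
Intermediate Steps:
(-566 - 1044) + u(x, -41) = (-566 - 1044) - 20 = -1610 - 20 = -1630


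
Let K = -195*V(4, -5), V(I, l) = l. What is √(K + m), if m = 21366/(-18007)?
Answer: √315761010213/18007 ≈ 31.206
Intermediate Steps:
m = -21366/18007 (m = 21366*(-1/18007) = -21366/18007 ≈ -1.1865)
K = 975 (K = -195*(-5) = 975)
√(K + m) = √(975 - 21366/18007) = √(17535459/18007) = √315761010213/18007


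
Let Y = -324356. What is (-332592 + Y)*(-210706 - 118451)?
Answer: 216239032836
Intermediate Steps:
(-332592 + Y)*(-210706 - 118451) = (-332592 - 324356)*(-210706 - 118451) = -656948*(-329157) = 216239032836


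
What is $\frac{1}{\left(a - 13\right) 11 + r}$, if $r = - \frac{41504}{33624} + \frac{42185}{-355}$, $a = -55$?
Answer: $- \frac{298413}{259041983} \approx -0.001152$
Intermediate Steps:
$r = - \frac{35829059}{298413}$ ($r = \left(-41504\right) \frac{1}{33624} + 42185 \left(- \frac{1}{355}\right) = - \frac{5188}{4203} - \frac{8437}{71} = - \frac{35829059}{298413} \approx -120.07$)
$\frac{1}{\left(a - 13\right) 11 + r} = \frac{1}{\left(-55 - 13\right) 11 - \frac{35829059}{298413}} = \frac{1}{\left(-68\right) 11 - \frac{35829059}{298413}} = \frac{1}{-748 - \frac{35829059}{298413}} = \frac{1}{- \frac{259041983}{298413}} = - \frac{298413}{259041983}$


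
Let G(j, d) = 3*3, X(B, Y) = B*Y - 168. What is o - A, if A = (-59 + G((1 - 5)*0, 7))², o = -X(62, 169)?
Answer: -12810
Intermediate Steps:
X(B, Y) = -168 + B*Y
G(j, d) = 9
o = -10310 (o = -(-168 + 62*169) = -(-168 + 10478) = -1*10310 = -10310)
A = 2500 (A = (-59 + 9)² = (-50)² = 2500)
o - A = -10310 - 1*2500 = -10310 - 2500 = -12810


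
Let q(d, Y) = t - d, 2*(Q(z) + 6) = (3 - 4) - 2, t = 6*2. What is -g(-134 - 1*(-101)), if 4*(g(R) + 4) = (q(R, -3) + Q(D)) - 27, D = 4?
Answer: 11/8 ≈ 1.3750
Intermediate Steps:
t = 12
Q(z) = -15/2 (Q(z) = -6 + ((3 - 4) - 2)/2 = -6 + (-1 - 2)/2 = -6 + (1/2)*(-3) = -6 - 3/2 = -15/2)
q(d, Y) = 12 - d
g(R) = -77/8 - R/4 (g(R) = -4 + (((12 - R) - 15/2) - 27)/4 = -4 + ((9/2 - R) - 27)/4 = -4 + (-45/2 - R)/4 = -4 + (-45/8 - R/4) = -77/8 - R/4)
-g(-134 - 1*(-101)) = -(-77/8 - (-134 - 1*(-101))/4) = -(-77/8 - (-134 + 101)/4) = -(-77/8 - 1/4*(-33)) = -(-77/8 + 33/4) = -1*(-11/8) = 11/8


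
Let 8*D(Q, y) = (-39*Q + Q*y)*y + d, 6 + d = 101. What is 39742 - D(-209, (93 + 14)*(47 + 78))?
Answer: 37279438841/8 ≈ 4.6599e+9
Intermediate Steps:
d = 95 (d = -6 + 101 = 95)
D(Q, y) = 95/8 + y*(-39*Q + Q*y)/8 (D(Q, y) = ((-39*Q + Q*y)*y + 95)/8 = (y*(-39*Q + Q*y) + 95)/8 = (95 + y*(-39*Q + Q*y))/8 = 95/8 + y*(-39*Q + Q*y)/8)
39742 - D(-209, (93 + 14)*(47 + 78)) = 39742 - (95/8 - 39/8*(-209)*(93 + 14)*(47 + 78) + (⅛)*(-209)*((93 + 14)*(47 + 78))²) = 39742 - (95/8 - 39/8*(-209)*107*125 + (⅛)*(-209)*(107*125)²) = 39742 - (95/8 - 39/8*(-209)*13375 + (⅛)*(-209)*13375²) = 39742 - (95/8 + 109019625/8 + (⅛)*(-209)*178890625) = 39742 - (95/8 + 109019625/8 - 37388140625/8) = 39742 - 1*(-37279120905/8) = 39742 + 37279120905/8 = 37279438841/8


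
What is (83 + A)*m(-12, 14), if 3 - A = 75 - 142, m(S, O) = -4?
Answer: -612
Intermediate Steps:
A = 70 (A = 3 - (75 - 142) = 3 - 1*(-67) = 3 + 67 = 70)
(83 + A)*m(-12, 14) = (83 + 70)*(-4) = 153*(-4) = -612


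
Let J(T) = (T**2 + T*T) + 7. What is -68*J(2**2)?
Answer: -2652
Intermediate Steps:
J(T) = 7 + 2*T**2 (J(T) = (T**2 + T**2) + 7 = 2*T**2 + 7 = 7 + 2*T**2)
-68*J(2**2) = -68*(7 + 2*(2**2)**2) = -68*(7 + 2*4**2) = -68*(7 + 2*16) = -68*(7 + 32) = -68*39 = -2652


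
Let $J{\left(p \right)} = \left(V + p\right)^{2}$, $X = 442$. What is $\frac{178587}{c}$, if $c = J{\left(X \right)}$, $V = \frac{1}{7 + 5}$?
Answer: $\frac{25716528}{28143025} \approx 0.91378$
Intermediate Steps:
$V = \frac{1}{12} \approx 0.083333$
$J{\left(p \right)} = \left(\frac{1}{12} + p\right)^{2}$
$c = \frac{28143025}{144}$ ($c = \frac{\left(1 + 12 \cdot 442\right)^{2}}{144} = \frac{\left(1 + 5304\right)^{2}}{144} = \frac{5305^{2}}{144} = \frac{1}{144} \cdot 28143025 = \frac{28143025}{144} \approx 1.9544 \cdot 10^{5}$)
$\frac{178587}{c} = \frac{178587}{\frac{28143025}{144}} = 178587 \cdot \frac{144}{28143025} = \frac{25716528}{28143025}$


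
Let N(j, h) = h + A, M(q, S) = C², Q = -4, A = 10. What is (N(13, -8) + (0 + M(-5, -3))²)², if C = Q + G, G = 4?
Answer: 4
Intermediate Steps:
C = 0 (C = -4 + 4 = 0)
M(q, S) = 0 (M(q, S) = 0² = 0)
N(j, h) = 10 + h (N(j, h) = h + 10 = 10 + h)
(N(13, -8) + (0 + M(-5, -3))²)² = ((10 - 8) + (0 + 0)²)² = (2 + 0²)² = (2 + 0)² = 2² = 4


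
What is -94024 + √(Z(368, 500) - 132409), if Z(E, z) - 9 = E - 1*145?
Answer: -94024 + I*√132177 ≈ -94024.0 + 363.56*I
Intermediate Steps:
Z(E, z) = -136 + E (Z(E, z) = 9 + (E - 1*145) = 9 + (E - 145) = 9 + (-145 + E) = -136 + E)
-94024 + √(Z(368, 500) - 132409) = -94024 + √((-136 + 368) - 132409) = -94024 + √(232 - 132409) = -94024 + √(-132177) = -94024 + I*√132177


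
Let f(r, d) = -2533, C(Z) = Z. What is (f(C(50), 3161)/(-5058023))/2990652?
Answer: 2533/15126786600996 ≈ 1.6745e-10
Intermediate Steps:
(f(C(50), 3161)/(-5058023))/2990652 = -2533/(-5058023)/2990652 = -2533*(-1/5058023)*(1/2990652) = (2533/5058023)*(1/2990652) = 2533/15126786600996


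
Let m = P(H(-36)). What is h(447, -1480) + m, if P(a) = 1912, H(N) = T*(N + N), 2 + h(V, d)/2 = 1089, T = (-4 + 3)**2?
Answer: 4086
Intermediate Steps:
T = 1 (T = (-1)**2 = 1)
h(V, d) = 2174 (h(V, d) = -4 + 2*1089 = -4 + 2178 = 2174)
H(N) = 2*N (H(N) = 1*(N + N) = 1*(2*N) = 2*N)
m = 1912
h(447, -1480) + m = 2174 + 1912 = 4086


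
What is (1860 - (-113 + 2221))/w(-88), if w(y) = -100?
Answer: 62/25 ≈ 2.4800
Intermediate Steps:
(1860 - (-113 + 2221))/w(-88) = (1860 - (-113 + 2221))/(-100) = (1860 - 1*2108)*(-1/100) = (1860 - 2108)*(-1/100) = -248*(-1/100) = 62/25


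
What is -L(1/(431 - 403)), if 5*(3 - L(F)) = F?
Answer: -419/140 ≈ -2.9929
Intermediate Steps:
L(F) = 3 - F/5
-L(1/(431 - 403)) = -(3 - 1/(5*(431 - 403))) = -(3 - ⅕/28) = -(3 - ⅕*1/28) = -(3 - 1/140) = -1*419/140 = -419/140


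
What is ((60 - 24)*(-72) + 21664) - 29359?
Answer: -10287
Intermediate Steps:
((60 - 24)*(-72) + 21664) - 29359 = (36*(-72) + 21664) - 29359 = (-2592 + 21664) - 29359 = 19072 - 29359 = -10287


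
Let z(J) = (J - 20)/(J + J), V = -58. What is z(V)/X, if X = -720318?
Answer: -13/13926148 ≈ -9.3350e-7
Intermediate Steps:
z(J) = (-20 + J)/(2*J) (z(J) = (-20 + J)/((2*J)) = (-20 + J)*(1/(2*J)) = (-20 + J)/(2*J))
z(V)/X = ((½)*(-20 - 58)/(-58))/(-720318) = ((½)*(-1/58)*(-78))*(-1/720318) = (39/58)*(-1/720318) = -13/13926148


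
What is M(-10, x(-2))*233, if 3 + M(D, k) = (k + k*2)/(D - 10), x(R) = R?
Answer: -6291/10 ≈ -629.10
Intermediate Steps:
M(D, k) = -3 + 3*k/(-10 + D) (M(D, k) = -3 + (k + k*2)/(D - 10) = -3 + (k + 2*k)/(-10 + D) = -3 + (3*k)/(-10 + D) = -3 + 3*k/(-10 + D))
M(-10, x(-2))*233 = (3*(10 - 2 - 1*(-10))/(-10 - 10))*233 = (3*(10 - 2 + 10)/(-20))*233 = (3*(-1/20)*18)*233 = -27/10*233 = -6291/10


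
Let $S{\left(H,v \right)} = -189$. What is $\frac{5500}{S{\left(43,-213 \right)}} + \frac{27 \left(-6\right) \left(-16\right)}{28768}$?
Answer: $- \frac{4929191}{169911} \approx -29.01$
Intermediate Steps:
$\frac{5500}{S{\left(43,-213 \right)}} + \frac{27 \left(-6\right) \left(-16\right)}{28768} = \frac{5500}{-189} + \frac{27 \left(-6\right) \left(-16\right)}{28768} = 5500 \left(- \frac{1}{189}\right) + \left(-162\right) \left(-16\right) \frac{1}{28768} = - \frac{5500}{189} + 2592 \cdot \frac{1}{28768} = - \frac{5500}{189} + \frac{81}{899} = - \frac{4929191}{169911}$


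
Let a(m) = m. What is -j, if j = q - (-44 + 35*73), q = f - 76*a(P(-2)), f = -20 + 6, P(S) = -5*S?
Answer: 3285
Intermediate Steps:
f = -14
q = -774 (q = -14 - (-380)*(-2) = -14 - 76*10 = -14 - 760 = -774)
j = -3285 (j = -774 - (-44 + 35*73) = -774 - (-44 + 2555) = -774 - 1*2511 = -774 - 2511 = -3285)
-j = -1*(-3285) = 3285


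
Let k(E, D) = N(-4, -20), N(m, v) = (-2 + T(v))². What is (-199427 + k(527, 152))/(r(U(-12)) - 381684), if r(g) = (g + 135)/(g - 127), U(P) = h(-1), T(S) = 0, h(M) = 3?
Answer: 12364226/23664477 ≈ 0.52248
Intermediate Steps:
U(P) = 3
r(g) = (135 + g)/(-127 + g)
N(m, v) = 4 (N(m, v) = (-2 + 0)² = (-2)² = 4)
k(E, D) = 4
(-199427 + k(527, 152))/(r(U(-12)) - 381684) = (-199427 + 4)/((135 + 3)/(-127 + 3) - 381684) = -199423/(138/(-124) - 381684) = -199423/(-1/124*138 - 381684) = -199423/(-69/62 - 381684) = -199423/(-23664477/62) = -199423*(-62/23664477) = 12364226/23664477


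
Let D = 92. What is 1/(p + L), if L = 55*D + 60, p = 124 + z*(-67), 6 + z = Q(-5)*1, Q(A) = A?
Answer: 1/5981 ≈ 0.00016720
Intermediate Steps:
z = -11 (z = -6 - 5*1 = -6 - 5 = -11)
p = 861 (p = 124 - 11*(-67) = 124 + 737 = 861)
L = 5120 (L = 55*92 + 60 = 5060 + 60 = 5120)
1/(p + L) = 1/(861 + 5120) = 1/5981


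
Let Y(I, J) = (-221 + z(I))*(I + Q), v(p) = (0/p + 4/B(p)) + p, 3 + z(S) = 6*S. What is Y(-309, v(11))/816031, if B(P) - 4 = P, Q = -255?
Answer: 1171992/816031 ≈ 1.4362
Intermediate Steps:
B(P) = 4 + P
z(S) = -3 + 6*S
v(p) = p + 4/(4 + p) (v(p) = (0/p + 4/(4 + p)) + p = (0 + 4/(4 + p)) + p = 4/(4 + p) + p = p + 4/(4 + p))
Y(I, J) = (-255 + I)*(-224 + 6*I) (Y(I, J) = (-221 + (-3 + 6*I))*(I - 255) = (-224 + 6*I)*(-255 + I) = (-255 + I)*(-224 + 6*I))
Y(-309, v(11))/816031 = (57120 - 1754*(-309) + 6*(-309)²)/816031 = (57120 + 541986 + 6*95481)*(1/816031) = (57120 + 541986 + 572886)*(1/816031) = 1171992*(1/816031) = 1171992/816031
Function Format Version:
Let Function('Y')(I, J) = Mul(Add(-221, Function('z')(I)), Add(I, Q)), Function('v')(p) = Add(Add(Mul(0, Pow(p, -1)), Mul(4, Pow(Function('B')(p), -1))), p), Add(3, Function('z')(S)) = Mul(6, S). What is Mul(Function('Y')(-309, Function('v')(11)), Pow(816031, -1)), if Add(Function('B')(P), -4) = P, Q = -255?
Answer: Rational(1171992, 816031) ≈ 1.4362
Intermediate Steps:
Function('B')(P) = Add(4, P)
Function('z')(S) = Add(-3, Mul(6, S))
Function('v')(p) = Add(p, Mul(4, Pow(Add(4, p), -1))) (Function('v')(p) = Add(Add(Mul(0, Pow(p, -1)), Mul(4, Pow(Add(4, p), -1))), p) = Add(Add(0, Mul(4, Pow(Add(4, p), -1))), p) = Add(Mul(4, Pow(Add(4, p), -1)), p) = Add(p, Mul(4, Pow(Add(4, p), -1))))
Function('Y')(I, J) = Mul(Add(-255, I), Add(-224, Mul(6, I))) (Function('Y')(I, J) = Mul(Add(-221, Add(-3, Mul(6, I))), Add(I, -255)) = Mul(Add(-224, Mul(6, I)), Add(-255, I)) = Mul(Add(-255, I), Add(-224, Mul(6, I))))
Mul(Function('Y')(-309, Function('v')(11)), Pow(816031, -1)) = Mul(Add(57120, Mul(-1754, -309), Mul(6, Pow(-309, 2))), Pow(816031, -1)) = Mul(Add(57120, 541986, Mul(6, 95481)), Rational(1, 816031)) = Mul(Add(57120, 541986, 572886), Rational(1, 816031)) = Mul(1171992, Rational(1, 816031)) = Rational(1171992, 816031)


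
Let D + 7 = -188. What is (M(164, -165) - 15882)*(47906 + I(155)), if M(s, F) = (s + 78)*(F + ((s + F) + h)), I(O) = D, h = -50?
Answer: -3251695494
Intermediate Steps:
D = -195 (D = -7 - 188 = -195)
I(O) = -195
M(s, F) = (78 + s)*(-50 + s + 2*F) (M(s, F) = (s + 78)*(F + ((s + F) - 50)) = (78 + s)*(F + ((F + s) - 50)) = (78 + s)*(F + (-50 + F + s)) = (78 + s)*(-50 + s + 2*F))
(M(164, -165) - 15882)*(47906 + I(155)) = ((-3900 + 164² + 28*164 + 156*(-165) + 2*(-165)*164) - 15882)*(47906 - 195) = ((-3900 + 26896 + 4592 - 25740 - 54120) - 15882)*47711 = (-52272 - 15882)*47711 = -68154*47711 = -3251695494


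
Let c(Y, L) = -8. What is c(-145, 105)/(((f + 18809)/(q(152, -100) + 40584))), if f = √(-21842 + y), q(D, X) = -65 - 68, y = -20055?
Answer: -3043371436/176910189 + 161804*I*√41897/176910189 ≈ -17.203 + 0.18721*I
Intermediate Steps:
q(D, X) = -133
f = I*√41897 (f = √(-21842 - 20055) = √(-41897) = I*√41897 ≈ 204.69*I)
c(-145, 105)/(((f + 18809)/(q(152, -100) + 40584))) = -8*(-133 + 40584)/(I*√41897 + 18809) = -8*40451/(18809 + I*√41897) = -8/(18809/40451 + I*√41897/40451)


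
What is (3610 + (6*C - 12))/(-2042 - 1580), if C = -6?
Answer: -1781/1811 ≈ -0.98343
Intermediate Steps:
(3610 + (6*C - 12))/(-2042 - 1580) = (3610 + (6*(-6) - 12))/(-2042 - 1580) = (3610 + (-36 - 12))/(-3622) = (3610 - 48)*(-1/3622) = 3562*(-1/3622) = -1781/1811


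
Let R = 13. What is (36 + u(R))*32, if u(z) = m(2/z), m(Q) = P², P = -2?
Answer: 1280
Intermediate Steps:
m(Q) = 4 (m(Q) = (-2)² = 4)
u(z) = 4
(36 + u(R))*32 = (36 + 4)*32 = 40*32 = 1280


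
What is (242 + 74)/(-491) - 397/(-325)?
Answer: 92227/159575 ≈ 0.57795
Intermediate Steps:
(242 + 74)/(-491) - 397/(-325) = 316*(-1/491) - 397*(-1/325) = -316/491 + 397/325 = 92227/159575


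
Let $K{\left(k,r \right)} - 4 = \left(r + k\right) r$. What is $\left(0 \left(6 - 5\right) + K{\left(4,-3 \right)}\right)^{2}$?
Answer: $1$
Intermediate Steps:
$K{\left(k,r \right)} = 4 + r \left(k + r\right)$ ($K{\left(k,r \right)} = 4 + \left(r + k\right) r = 4 + \left(k + r\right) r = 4 + r \left(k + r\right)$)
$\left(0 \left(6 - 5\right) + K{\left(4,-3 \right)}\right)^{2} = \left(0 \left(6 - 5\right) + \left(4 + \left(-3\right)^{2} + 4 \left(-3\right)\right)\right)^{2} = \left(0 \cdot 1 + \left(4 + 9 - 12\right)\right)^{2} = \left(0 + 1\right)^{2} = 1^{2} = 1$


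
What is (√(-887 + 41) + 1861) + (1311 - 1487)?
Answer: 1685 + 3*I*√94 ≈ 1685.0 + 29.086*I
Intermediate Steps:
(√(-887 + 41) + 1861) + (1311 - 1487) = (√(-846) + 1861) - 176 = (3*I*√94 + 1861) - 176 = (1861 + 3*I*√94) - 176 = 1685 + 3*I*√94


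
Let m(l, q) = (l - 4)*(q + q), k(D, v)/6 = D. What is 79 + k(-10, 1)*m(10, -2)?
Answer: 1519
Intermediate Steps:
k(D, v) = 6*D
m(l, q) = 2*q*(-4 + l) (m(l, q) = (-4 + l)*(2*q) = 2*q*(-4 + l))
79 + k(-10, 1)*m(10, -2) = 79 + (6*(-10))*(2*(-2)*(-4 + 10)) = 79 - 120*(-2)*6 = 79 - 60*(-24) = 79 + 1440 = 1519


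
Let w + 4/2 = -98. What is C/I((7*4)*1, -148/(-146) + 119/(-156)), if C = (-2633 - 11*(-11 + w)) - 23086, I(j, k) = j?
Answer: -12249/14 ≈ -874.93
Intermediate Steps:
w = -100 (w = -2 - 98 = -100)
C = -24498 (C = (-2633 - 11*(-11 - 100)) - 23086 = (-2633 - 11*(-111)) - 23086 = (-2633 + 1221) - 23086 = -1412 - 23086 = -24498)
C/I((7*4)*1, -148/(-146) + 119/(-156)) = -24498/((7*4)*1) = -24498/(28*1) = -24498/28 = -24498*1/28 = -12249/14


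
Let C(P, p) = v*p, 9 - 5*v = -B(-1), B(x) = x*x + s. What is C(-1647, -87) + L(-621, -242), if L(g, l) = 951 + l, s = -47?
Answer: 6764/5 ≈ 1352.8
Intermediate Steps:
B(x) = -47 + x² (B(x) = x*x - 47 = x² - 47 = -47 + x²)
v = -37/5 (v = 9/5 - (-1)*(-47 + (-1)²)/5 = 9/5 - (-1)*(-47 + 1)/5 = 9/5 - (-1)*(-46)/5 = 9/5 - ⅕*46 = 9/5 - 46/5 = -37/5 ≈ -7.4000)
C(P, p) = -37*p/5
C(-1647, -87) + L(-621, -242) = -37/5*(-87) + (951 - 242) = 3219/5 + 709 = 6764/5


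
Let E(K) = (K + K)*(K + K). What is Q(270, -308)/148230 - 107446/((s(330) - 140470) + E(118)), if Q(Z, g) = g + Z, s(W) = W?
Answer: 42805139/33648210 ≈ 1.2721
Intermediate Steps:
E(K) = 4*K**2 (E(K) = (2*K)*(2*K) = 4*K**2)
Q(Z, g) = Z + g
Q(270, -308)/148230 - 107446/((s(330) - 140470) + E(118)) = (270 - 308)/148230 - 107446/((330 - 140470) + 4*118**2) = -38*1/148230 - 107446/(-140140 + 4*13924) = -19/74115 - 107446/(-140140 + 55696) = -19/74115 - 107446/(-84444) = -19/74115 - 107446*(-1/84444) = -19/74115 + 1733/1362 = 42805139/33648210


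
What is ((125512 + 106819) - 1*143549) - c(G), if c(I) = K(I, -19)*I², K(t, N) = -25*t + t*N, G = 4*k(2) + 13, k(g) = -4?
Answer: 87594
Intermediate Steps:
G = -3 (G = 4*(-4) + 13 = -16 + 13 = -3)
K(t, N) = -25*t + N*t
c(I) = -44*I³ (c(I) = (I*(-25 - 19))*I² = (I*(-44))*I² = (-44*I)*I² = -44*I³)
((125512 + 106819) - 1*143549) - c(G) = ((125512 + 106819) - 1*143549) - (-44)*(-3)³ = (232331 - 143549) - (-44)*(-27) = 88782 - 1*1188 = 88782 - 1188 = 87594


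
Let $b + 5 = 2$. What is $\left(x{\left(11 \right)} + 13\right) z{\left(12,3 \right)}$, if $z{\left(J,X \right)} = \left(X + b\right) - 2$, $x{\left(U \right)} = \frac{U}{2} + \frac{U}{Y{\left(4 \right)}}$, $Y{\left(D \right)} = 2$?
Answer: $-48$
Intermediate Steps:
$b = -3$ ($b = -5 + 2 = -3$)
$x{\left(U \right)} = U$ ($x{\left(U \right)} = \frac{U}{2} + \frac{U}{2} = U$)
$z{\left(J,X \right)} = -5 + X$ ($z{\left(J,X \right)} = \left(X - 3\right) - 2 = \left(-3 + X\right) - 2 = -5 + X$)
$\left(x{\left(11 \right)} + 13\right) z{\left(12,3 \right)} = \left(11 + 13\right) \left(-5 + 3\right) = 24 \left(-2\right) = -48$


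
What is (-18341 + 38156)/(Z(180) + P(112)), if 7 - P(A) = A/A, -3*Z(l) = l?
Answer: -6605/18 ≈ -366.94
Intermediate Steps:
Z(l) = -l/3
P(A) = 6 (P(A) = 7 - A/A = 7 - 1*1 = 7 - 1 = 6)
(-18341 + 38156)/(Z(180) + P(112)) = (-18341 + 38156)/(-⅓*180 + 6) = 19815/(-60 + 6) = 19815/(-54) = 19815*(-1/54) = -6605/18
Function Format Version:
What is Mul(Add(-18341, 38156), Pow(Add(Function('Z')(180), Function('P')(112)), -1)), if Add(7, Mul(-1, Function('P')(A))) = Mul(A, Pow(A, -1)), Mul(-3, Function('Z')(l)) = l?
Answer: Rational(-6605, 18) ≈ -366.94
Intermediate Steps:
Function('Z')(l) = Mul(Rational(-1, 3), l)
Function('P')(A) = 6 (Function('P')(A) = Add(7, Mul(-1, Mul(A, Pow(A, -1)))) = Add(7, Mul(-1, 1)) = Add(7, -1) = 6)
Mul(Add(-18341, 38156), Pow(Add(Function('Z')(180), Function('P')(112)), -1)) = Mul(Add(-18341, 38156), Pow(Add(Mul(Rational(-1, 3), 180), 6), -1)) = Mul(19815, Pow(Add(-60, 6), -1)) = Mul(19815, Pow(-54, -1)) = Mul(19815, Rational(-1, 54)) = Rational(-6605, 18)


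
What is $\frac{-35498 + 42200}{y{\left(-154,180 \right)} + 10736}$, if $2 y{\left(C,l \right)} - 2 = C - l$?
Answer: $\frac{3351}{5285} \approx 0.63406$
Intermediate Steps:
$y{\left(C,l \right)} = 1 + \frac{C}{2} - \frac{l}{2}$ ($y{\left(C,l \right)} = 1 + \frac{C - l}{2} = 1 + \left(\frac{C}{2} - \frac{l}{2}\right) = 1 + \frac{C}{2} - \frac{l}{2}$)
$\frac{-35498 + 42200}{y{\left(-154,180 \right)} + 10736} = \frac{-35498 + 42200}{\left(1 + \frac{1}{2} \left(-154\right) - 90\right) + 10736} = \frac{6702}{\left(1 - 77 - 90\right) + 10736} = \frac{6702}{-166 + 10736} = \frac{6702}{10570} = 6702 \cdot \frac{1}{10570} = \frac{3351}{5285}$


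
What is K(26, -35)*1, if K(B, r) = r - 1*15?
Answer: -50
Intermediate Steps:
K(B, r) = -15 + r (K(B, r) = r - 15 = -15 + r)
K(26, -35)*1 = (-15 - 35)*1 = -50*1 = -50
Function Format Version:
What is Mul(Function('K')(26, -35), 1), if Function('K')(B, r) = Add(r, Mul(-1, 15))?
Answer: -50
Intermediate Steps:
Function('K')(B, r) = Add(-15, r) (Function('K')(B, r) = Add(r, -15) = Add(-15, r))
Mul(Function('K')(26, -35), 1) = Mul(Add(-15, -35), 1) = Mul(-50, 1) = -50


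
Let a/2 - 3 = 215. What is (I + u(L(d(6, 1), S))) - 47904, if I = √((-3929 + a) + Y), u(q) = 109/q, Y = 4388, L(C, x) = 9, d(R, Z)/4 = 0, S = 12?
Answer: -431027/9 + √895 ≈ -47862.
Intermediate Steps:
a = 436 (a = 6 + 2*215 = 6 + 430 = 436)
d(R, Z) = 0 (d(R, Z) = 4*0 = 0)
I = √895 (I = √((-3929 + 436) + 4388) = √(-3493 + 4388) = √895 ≈ 29.917)
(I + u(L(d(6, 1), S))) - 47904 = (√895 + 109/9) - 47904 = (109/9 + √895) - 47904 = -431027/9 + √895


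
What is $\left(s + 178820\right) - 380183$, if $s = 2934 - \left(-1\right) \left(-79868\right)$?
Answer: $-278297$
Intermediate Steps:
$s = -76934$ ($s = 2934 - 79868 = -76934$)
$\left(s + 178820\right) - 380183 = \left(-76934 + 178820\right) - 380183 = 101886 - 380183 = -278297$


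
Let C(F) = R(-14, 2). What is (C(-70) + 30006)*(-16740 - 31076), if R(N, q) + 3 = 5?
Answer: -1434862528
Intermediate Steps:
R(N, q) = 2 (R(N, q) = -3 + 5 = 2)
C(F) = 2
(C(-70) + 30006)*(-16740 - 31076) = (2 + 30006)*(-16740 - 31076) = 30008*(-47816) = -1434862528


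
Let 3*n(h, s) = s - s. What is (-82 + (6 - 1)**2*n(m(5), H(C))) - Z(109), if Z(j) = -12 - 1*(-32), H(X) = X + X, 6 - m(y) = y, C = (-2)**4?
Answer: -102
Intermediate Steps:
C = 16
m(y) = 6 - y
H(X) = 2*X
Z(j) = 20 (Z(j) = -12 + 32 = 20)
n(h, s) = 0 (n(h, s) = (s - s)/3 = (1/3)*0 = 0)
(-82 + (6 - 1)**2*n(m(5), H(C))) - Z(109) = (-82 + (6 - 1)**2*0) - 1*20 = (-82 + 5**2*0) - 20 = (-82 + 25*0) - 20 = (-82 + 0) - 20 = -82 - 20 = -102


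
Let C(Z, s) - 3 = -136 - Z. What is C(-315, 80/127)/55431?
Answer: 182/55431 ≈ 0.0032834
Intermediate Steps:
C(Z, s) = -133 - Z (C(Z, s) = 3 + (-136 - Z) = -133 - Z)
C(-315, 80/127)/55431 = (-133 - 1*(-315))/55431 = (-133 + 315)*(1/55431) = 182*(1/55431) = 182/55431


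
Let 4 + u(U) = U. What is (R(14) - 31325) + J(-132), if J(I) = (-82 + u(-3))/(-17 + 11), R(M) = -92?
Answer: -188413/6 ≈ -31402.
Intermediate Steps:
u(U) = -4 + U
J(I) = 89/6 (J(I) = (-82 + (-4 - 3))/(-17 + 11) = (-82 - 7)/(-6) = -89*(-⅙) = 89/6)
(R(14) - 31325) + J(-132) = (-92 - 31325) + 89/6 = -31417 + 89/6 = -188413/6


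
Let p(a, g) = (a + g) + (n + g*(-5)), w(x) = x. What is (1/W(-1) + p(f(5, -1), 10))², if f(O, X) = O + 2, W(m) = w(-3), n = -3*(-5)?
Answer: 3025/9 ≈ 336.11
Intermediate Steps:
n = 15
W(m) = -3
f(O, X) = 2 + O
p(a, g) = 15 + a - 4*g (p(a, g) = (a + g) + (15 + g*(-5)) = (a + g) + (15 - 5*g) = 15 + a - 4*g)
(1/W(-1) + p(f(5, -1), 10))² = (1/(-3) + (15 + (2 + 5) - 4*10))² = (-⅓ + (15 + 7 - 40))² = (-⅓ - 18)² = (-55/3)² = 3025/9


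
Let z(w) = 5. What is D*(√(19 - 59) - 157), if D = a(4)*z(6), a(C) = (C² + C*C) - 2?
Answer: -23550 + 300*I*√10 ≈ -23550.0 + 948.68*I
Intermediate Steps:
a(C) = -2 + 2*C² (a(C) = (C² + C²) - 2 = 2*C² - 2 = -2 + 2*C²)
D = 150 (D = (-2 + 2*4²)*5 = (-2 + 2*16)*5 = (-2 + 32)*5 = 30*5 = 150)
D*(√(19 - 59) - 157) = 150*(√(19 - 59) - 157) = 150*(√(-40) - 157) = 150*(2*I*√10 - 157) = 150*(-157 + 2*I*√10) = -23550 + 300*I*√10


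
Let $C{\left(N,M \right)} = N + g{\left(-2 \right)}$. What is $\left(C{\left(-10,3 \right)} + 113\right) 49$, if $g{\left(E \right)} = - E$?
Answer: $5145$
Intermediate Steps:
$C{\left(N,M \right)} = 2 + N$ ($C{\left(N,M \right)} = N - -2 = N + 2 = 2 + N$)
$\left(C{\left(-10,3 \right)} + 113\right) 49 = \left(\left(2 - 10\right) + 113\right) 49 = \left(-8 + 113\right) 49 = 105 \cdot 49 = 5145$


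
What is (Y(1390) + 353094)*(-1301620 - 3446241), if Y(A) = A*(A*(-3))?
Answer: 25843585482366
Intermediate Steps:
Y(A) = -3*A² (Y(A) = A*(-3*A) = -3*A²)
(Y(1390) + 353094)*(-1301620 - 3446241) = (-3*1390² + 353094)*(-1301620 - 3446241) = (-3*1932100 + 353094)*(-4747861) = (-5796300 + 353094)*(-4747861) = -5443206*(-4747861) = 25843585482366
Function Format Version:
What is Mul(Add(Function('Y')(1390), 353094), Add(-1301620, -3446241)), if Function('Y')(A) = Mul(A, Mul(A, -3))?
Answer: 25843585482366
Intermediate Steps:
Function('Y')(A) = Mul(-3, Pow(A, 2)) (Function('Y')(A) = Mul(A, Mul(-3, A)) = Mul(-3, Pow(A, 2)))
Mul(Add(Function('Y')(1390), 353094), Add(-1301620, -3446241)) = Mul(Add(Mul(-3, Pow(1390, 2)), 353094), Add(-1301620, -3446241)) = Mul(Add(Mul(-3, 1932100), 353094), -4747861) = Mul(Add(-5796300, 353094), -4747861) = Mul(-5443206, -4747861) = 25843585482366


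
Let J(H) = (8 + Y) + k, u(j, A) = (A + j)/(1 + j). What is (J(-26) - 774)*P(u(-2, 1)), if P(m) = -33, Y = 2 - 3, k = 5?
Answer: 25146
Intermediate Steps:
u(j, A) = (A + j)/(1 + j)
Y = -1
J(H) = 12 (J(H) = (8 - 1) + 5 = 7 + 5 = 12)
(J(-26) - 774)*P(u(-2, 1)) = (12 - 774)*(-33) = -762*(-33) = 25146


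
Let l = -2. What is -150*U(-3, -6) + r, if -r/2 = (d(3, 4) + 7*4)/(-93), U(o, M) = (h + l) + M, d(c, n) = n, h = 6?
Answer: 27964/93 ≈ 300.69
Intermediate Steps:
U(o, M) = 4 + M (U(o, M) = (6 - 2) + M = 4 + M)
r = 64/93 (r = -2*(4 + 7*4)/(-93) = -2*(4 + 28)*(-1)/93 = -64*(-1)/93 = -2*(-32/93) = 64/93 ≈ 0.68817)
-150*U(-3, -6) + r = -150*(4 - 6) + 64/93 = -150*(-2) + 64/93 = 300 + 64/93 = 27964/93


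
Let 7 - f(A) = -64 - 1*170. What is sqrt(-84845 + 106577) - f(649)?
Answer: -241 + 2*sqrt(5433) ≈ -93.582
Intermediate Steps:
f(A) = 241 (f(A) = 7 - (-64 - 1*170) = 7 - (-64 - 170) = 7 - 1*(-234) = 7 + 234 = 241)
sqrt(-84845 + 106577) - f(649) = sqrt(-84845 + 106577) - 1*241 = sqrt(21732) - 241 = 2*sqrt(5433) - 241 = -241 + 2*sqrt(5433)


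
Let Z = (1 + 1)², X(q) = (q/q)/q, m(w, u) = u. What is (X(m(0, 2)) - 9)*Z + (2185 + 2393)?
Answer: 4544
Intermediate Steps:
X(q) = 1/q
Z = 4 (Z = 2² = 4)
(X(m(0, 2)) - 9)*Z + (2185 + 2393) = (1/2 - 9)*4 + (2185 + 2393) = (½ - 9)*4 + 4578 = -17/2*4 + 4578 = -34 + 4578 = 4544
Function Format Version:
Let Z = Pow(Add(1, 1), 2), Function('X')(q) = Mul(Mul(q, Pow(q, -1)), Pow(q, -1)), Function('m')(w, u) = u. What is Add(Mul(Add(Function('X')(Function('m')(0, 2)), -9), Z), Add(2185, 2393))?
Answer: 4544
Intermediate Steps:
Function('X')(q) = Pow(q, -1) (Function('X')(q) = Mul(1, Pow(q, -1)) = Pow(q, -1))
Z = 4 (Z = Pow(2, 2) = 4)
Add(Mul(Add(Function('X')(Function('m')(0, 2)), -9), Z), Add(2185, 2393)) = Add(Mul(Add(Pow(2, -1), -9), 4), Add(2185, 2393)) = Add(Mul(Add(Rational(1, 2), -9), 4), 4578) = Add(Mul(Rational(-17, 2), 4), 4578) = Add(-34, 4578) = 4544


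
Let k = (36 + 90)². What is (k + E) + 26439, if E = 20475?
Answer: 62790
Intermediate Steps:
k = 15876 (k = 126² = 15876)
(k + E) + 26439 = (15876 + 20475) + 26439 = 36351 + 26439 = 62790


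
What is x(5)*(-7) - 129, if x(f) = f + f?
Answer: -199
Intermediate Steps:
x(f) = 2*f
x(5)*(-7) - 129 = (2*5)*(-7) - 129 = 10*(-7) - 129 = -70 - 129 = -199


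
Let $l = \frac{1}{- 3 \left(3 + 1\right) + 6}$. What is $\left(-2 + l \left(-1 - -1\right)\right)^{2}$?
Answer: $4$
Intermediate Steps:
$l = - \frac{1}{6}$ ($l = \frac{1}{\left(-3\right) 4 + 6} = \frac{1}{-12 + 6} = \frac{1}{-6} = - \frac{1}{6} \approx -0.16667$)
$\left(-2 + l \left(-1 - -1\right)\right)^{2} = \left(-2 - \frac{-1 - -1}{6}\right)^{2} = \left(-2 - \frac{-1 + 1}{6}\right)^{2} = \left(-2 - 0\right)^{2} = \left(-2 + 0\right)^{2} = \left(-2\right)^{2} = 4$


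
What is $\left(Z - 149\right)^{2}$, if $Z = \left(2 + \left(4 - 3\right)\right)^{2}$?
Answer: $19600$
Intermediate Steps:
$Z = 9$ ($Z = \left(2 + \left(4 - 3\right)\right)^{2} = \left(2 + 1\right)^{2} = 3^{2} = 9$)
$\left(Z - 149\right)^{2} = \left(9 - 149\right)^{2} = \left(-140\right)^{2} = 19600$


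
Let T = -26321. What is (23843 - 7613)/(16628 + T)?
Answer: -5410/3231 ≈ -1.6744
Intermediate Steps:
(23843 - 7613)/(16628 + T) = (23843 - 7613)/(16628 - 26321) = 16230/(-9693) = 16230*(-1/9693) = -5410/3231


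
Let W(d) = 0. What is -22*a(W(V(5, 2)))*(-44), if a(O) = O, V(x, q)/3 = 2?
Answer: 0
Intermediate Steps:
V(x, q) = 6 (V(x, q) = 3*2 = 6)
-22*a(W(V(5, 2)))*(-44) = -22*0*(-44) = 0*(-44) = 0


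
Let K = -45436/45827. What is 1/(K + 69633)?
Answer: 45827/3191026055 ≈ 1.4361e-5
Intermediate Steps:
K = -45436/45827 (K = -45436*1/45827 = -45436/45827 ≈ -0.99147)
1/(K + 69633) = 1/(-45436/45827 + 69633) = 1/(3191026055/45827) = 45827/3191026055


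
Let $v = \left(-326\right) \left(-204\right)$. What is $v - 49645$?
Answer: $16859$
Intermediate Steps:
$v = 66504$
$v - 49645 = 66504 - 49645 = 16859$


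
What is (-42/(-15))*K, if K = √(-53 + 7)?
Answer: 14*I*√46/5 ≈ 18.991*I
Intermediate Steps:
K = I*√46 (K = √(-46) = I*√46 ≈ 6.7823*I)
(-42/(-15))*K = (-42/(-15))*(I*√46) = (-42*(-1/15))*(I*√46) = 14*(I*√46)/5 = 14*I*√46/5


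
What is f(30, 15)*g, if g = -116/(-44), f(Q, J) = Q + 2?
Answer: 928/11 ≈ 84.364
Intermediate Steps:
f(Q, J) = 2 + Q
g = 29/11 (g = -116*(-1/44) = 29/11 ≈ 2.6364)
f(30, 15)*g = (2 + 30)*(29/11) = 32*(29/11) = 928/11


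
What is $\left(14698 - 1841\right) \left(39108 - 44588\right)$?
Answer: $-70456360$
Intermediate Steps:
$\left(14698 - 1841\right) \left(39108 - 44588\right) = 12857 \left(-5480\right) = -70456360$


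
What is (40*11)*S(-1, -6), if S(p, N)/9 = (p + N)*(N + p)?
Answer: 194040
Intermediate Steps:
S(p, N) = 9*(N + p)² (S(p, N) = 9*((p + N)*(N + p)) = 9*((N + p)*(N + p)) = 9*(N + p)²)
(40*11)*S(-1, -6) = (40*11)*(9*(-6 - 1)²) = 440*(9*(-7)²) = 440*(9*49) = 440*441 = 194040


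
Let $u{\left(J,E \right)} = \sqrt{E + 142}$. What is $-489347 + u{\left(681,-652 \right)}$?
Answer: $-489347 + i \sqrt{510} \approx -4.8935 \cdot 10^{5} + 22.583 i$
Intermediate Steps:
$u{\left(J,E \right)} = \sqrt{142 + E}$
$-489347 + u{\left(681,-652 \right)} = -489347 + \sqrt{142 - 652} = -489347 + \sqrt{-510} = -489347 + i \sqrt{510}$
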